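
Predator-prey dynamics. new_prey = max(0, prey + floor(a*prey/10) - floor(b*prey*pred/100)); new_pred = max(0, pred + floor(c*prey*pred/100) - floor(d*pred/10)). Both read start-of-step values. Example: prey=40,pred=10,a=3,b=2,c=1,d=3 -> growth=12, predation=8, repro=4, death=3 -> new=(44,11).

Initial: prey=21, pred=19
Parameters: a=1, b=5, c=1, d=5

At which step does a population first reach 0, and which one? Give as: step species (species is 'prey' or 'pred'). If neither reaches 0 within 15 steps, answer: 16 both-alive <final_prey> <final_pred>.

Step 1: prey: 21+2-19=4; pred: 19+3-9=13
Step 2: prey: 4+0-2=2; pred: 13+0-6=7
Step 3: prey: 2+0-0=2; pred: 7+0-3=4
Step 4: prey: 2+0-0=2; pred: 4+0-2=2
Step 5: prey: 2+0-0=2; pred: 2+0-1=1
Step 6: prey: 2+0-0=2; pred: 1+0-0=1
Steps 7-15: state stable at prey=2, pred=1 (no change)
No extinction within 15 steps

Answer: 16 both-alive 2 1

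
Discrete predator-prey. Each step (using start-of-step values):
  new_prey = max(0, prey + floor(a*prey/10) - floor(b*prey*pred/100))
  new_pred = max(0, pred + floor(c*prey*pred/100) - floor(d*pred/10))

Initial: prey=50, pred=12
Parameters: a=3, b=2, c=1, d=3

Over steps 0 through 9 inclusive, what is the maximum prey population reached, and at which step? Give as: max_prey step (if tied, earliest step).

Step 1: prey: 50+15-12=53; pred: 12+6-3=15
Step 2: prey: 53+15-15=53; pred: 15+7-4=18
Step 3: prey: 53+15-19=49; pred: 18+9-5=22
Step 4: prey: 49+14-21=42; pred: 22+10-6=26
Step 5: prey: 42+12-21=33; pred: 26+10-7=29
Step 6: prey: 33+9-19=23; pred: 29+9-8=30
Step 7: prey: 23+6-13=16; pred: 30+6-9=27
Step 8: prey: 16+4-8=12; pred: 27+4-8=23
Step 9: prey: 12+3-5=10; pred: 23+2-6=19
Max prey = 53 at step 1

Answer: 53 1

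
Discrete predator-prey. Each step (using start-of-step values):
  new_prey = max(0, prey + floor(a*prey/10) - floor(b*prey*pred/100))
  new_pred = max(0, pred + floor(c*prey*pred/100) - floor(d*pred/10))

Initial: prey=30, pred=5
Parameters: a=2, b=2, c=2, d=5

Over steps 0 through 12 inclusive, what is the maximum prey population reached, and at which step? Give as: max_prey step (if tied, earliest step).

Answer: 42 5

Derivation:
Step 1: prey: 30+6-3=33; pred: 5+3-2=6
Step 2: prey: 33+6-3=36; pred: 6+3-3=6
Step 3: prey: 36+7-4=39; pred: 6+4-3=7
Step 4: prey: 39+7-5=41; pred: 7+5-3=9
Step 5: prey: 41+8-7=42; pred: 9+7-4=12
Step 6: prey: 42+8-10=40; pred: 12+10-6=16
Step 7: prey: 40+8-12=36; pred: 16+12-8=20
Step 8: prey: 36+7-14=29; pred: 20+14-10=24
Step 9: prey: 29+5-13=21; pred: 24+13-12=25
Step 10: prey: 21+4-10=15; pred: 25+10-12=23
Step 11: prey: 15+3-6=12; pred: 23+6-11=18
Step 12: prey: 12+2-4=10; pred: 18+4-9=13
Max prey = 42 at step 5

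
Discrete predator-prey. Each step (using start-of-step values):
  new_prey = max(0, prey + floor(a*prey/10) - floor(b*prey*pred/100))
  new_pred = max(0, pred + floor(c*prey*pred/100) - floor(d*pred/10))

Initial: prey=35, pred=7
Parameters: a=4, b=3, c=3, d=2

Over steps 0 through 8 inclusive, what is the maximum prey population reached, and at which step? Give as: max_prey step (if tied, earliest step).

Step 1: prey: 35+14-7=42; pred: 7+7-1=13
Step 2: prey: 42+16-16=42; pred: 13+16-2=27
Step 3: prey: 42+16-34=24; pred: 27+34-5=56
Step 4: prey: 24+9-40=0; pred: 56+40-11=85
Step 5: prey: 0+0-0=0; pred: 85+0-17=68
Step 6: prey: 0+0-0=0; pred: 68+0-13=55
Step 7: prey: 0+0-0=0; pred: 55+0-11=44
Step 8: prey: 0+0-0=0; pred: 44+0-8=36
Max prey = 42 at step 1

Answer: 42 1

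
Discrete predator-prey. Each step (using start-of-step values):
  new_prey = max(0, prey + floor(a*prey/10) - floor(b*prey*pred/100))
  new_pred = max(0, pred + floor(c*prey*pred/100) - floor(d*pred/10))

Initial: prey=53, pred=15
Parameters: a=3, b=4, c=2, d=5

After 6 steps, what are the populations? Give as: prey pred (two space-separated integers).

Step 1: prey: 53+15-31=37; pred: 15+15-7=23
Step 2: prey: 37+11-34=14; pred: 23+17-11=29
Step 3: prey: 14+4-16=2; pred: 29+8-14=23
Step 4: prey: 2+0-1=1; pred: 23+0-11=12
Step 5: prey: 1+0-0=1; pred: 12+0-6=6
Step 6: prey: 1+0-0=1; pred: 6+0-3=3

Answer: 1 3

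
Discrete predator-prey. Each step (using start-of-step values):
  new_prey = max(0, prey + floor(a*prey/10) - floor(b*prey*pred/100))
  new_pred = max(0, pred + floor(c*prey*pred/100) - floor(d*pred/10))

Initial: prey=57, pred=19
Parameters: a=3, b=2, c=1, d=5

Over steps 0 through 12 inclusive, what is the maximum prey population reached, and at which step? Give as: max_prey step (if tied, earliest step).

Answer: 67 12

Derivation:
Step 1: prey: 57+17-21=53; pred: 19+10-9=20
Step 2: prey: 53+15-21=47; pred: 20+10-10=20
Step 3: prey: 47+14-18=43; pred: 20+9-10=19
Step 4: prey: 43+12-16=39; pred: 19+8-9=18
Step 5: prey: 39+11-14=36; pred: 18+7-9=16
Step 6: prey: 36+10-11=35; pred: 16+5-8=13
Step 7: prey: 35+10-9=36; pred: 13+4-6=11
Step 8: prey: 36+10-7=39; pred: 11+3-5=9
Step 9: prey: 39+11-7=43; pred: 9+3-4=8
Step 10: prey: 43+12-6=49; pred: 8+3-4=7
Step 11: prey: 49+14-6=57; pred: 7+3-3=7
Step 12: prey: 57+17-7=67; pred: 7+3-3=7
Max prey = 67 at step 12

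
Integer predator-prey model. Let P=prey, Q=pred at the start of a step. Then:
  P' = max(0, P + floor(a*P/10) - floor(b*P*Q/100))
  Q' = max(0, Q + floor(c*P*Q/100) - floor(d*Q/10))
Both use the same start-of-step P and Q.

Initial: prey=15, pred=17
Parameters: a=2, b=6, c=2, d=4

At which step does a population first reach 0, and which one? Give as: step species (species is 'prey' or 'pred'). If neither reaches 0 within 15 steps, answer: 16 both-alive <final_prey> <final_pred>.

Answer: 16 both-alive 1 2

Derivation:
Step 1: prey: 15+3-15=3; pred: 17+5-6=16
Step 2: prey: 3+0-2=1; pred: 16+0-6=10
Step 3: prey: 1+0-0=1; pred: 10+0-4=6
Step 4: prey: 1+0-0=1; pred: 6+0-2=4
Step 5: prey: 1+0-0=1; pred: 4+0-1=3
Step 6: prey: 1+0-0=1; pred: 3+0-1=2
Step 7: prey: 1+0-0=1; pred: 2+0-0=2
Steps 8-15: state stable at prey=1, pred=2 (no change)
No extinction within 15 steps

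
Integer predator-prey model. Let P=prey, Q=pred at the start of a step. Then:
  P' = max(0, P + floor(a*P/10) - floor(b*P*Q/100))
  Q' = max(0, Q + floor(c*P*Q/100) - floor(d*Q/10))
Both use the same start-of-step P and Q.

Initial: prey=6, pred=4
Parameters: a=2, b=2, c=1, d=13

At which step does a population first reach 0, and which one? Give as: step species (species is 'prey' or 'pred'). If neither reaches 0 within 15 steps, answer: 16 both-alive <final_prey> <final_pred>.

Answer: 1 pred

Derivation:
Step 1: prey: 6+1-0=7; pred: 4+0-5=0
First extinction: pred at step 1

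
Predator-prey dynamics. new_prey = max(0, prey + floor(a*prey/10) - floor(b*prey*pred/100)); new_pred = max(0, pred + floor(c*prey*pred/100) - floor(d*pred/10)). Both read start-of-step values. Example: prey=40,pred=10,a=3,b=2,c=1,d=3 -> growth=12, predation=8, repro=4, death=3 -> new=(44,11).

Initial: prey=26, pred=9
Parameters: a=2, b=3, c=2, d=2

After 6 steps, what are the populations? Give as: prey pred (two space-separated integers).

Answer: 4 18

Derivation:
Step 1: prey: 26+5-7=24; pred: 9+4-1=12
Step 2: prey: 24+4-8=20; pred: 12+5-2=15
Step 3: prey: 20+4-9=15; pred: 15+6-3=18
Step 4: prey: 15+3-8=10; pred: 18+5-3=20
Step 5: prey: 10+2-6=6; pred: 20+4-4=20
Step 6: prey: 6+1-3=4; pred: 20+2-4=18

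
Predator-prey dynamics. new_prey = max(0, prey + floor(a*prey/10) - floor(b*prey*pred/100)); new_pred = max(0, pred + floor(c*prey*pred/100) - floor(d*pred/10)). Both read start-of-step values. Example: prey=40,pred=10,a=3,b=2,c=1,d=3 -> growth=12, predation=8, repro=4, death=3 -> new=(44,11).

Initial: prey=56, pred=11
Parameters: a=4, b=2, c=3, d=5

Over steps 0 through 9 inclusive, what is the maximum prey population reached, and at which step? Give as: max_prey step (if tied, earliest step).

Answer: 66 1

Derivation:
Step 1: prey: 56+22-12=66; pred: 11+18-5=24
Step 2: prey: 66+26-31=61; pred: 24+47-12=59
Step 3: prey: 61+24-71=14; pred: 59+107-29=137
Step 4: prey: 14+5-38=0; pred: 137+57-68=126
Step 5: prey: 0+0-0=0; pred: 126+0-63=63
Step 6: prey: 0+0-0=0; pred: 63+0-31=32
Step 7: prey: 0+0-0=0; pred: 32+0-16=16
Step 8: prey: 0+0-0=0; pred: 16+0-8=8
Step 9: prey: 0+0-0=0; pred: 8+0-4=4
Max prey = 66 at step 1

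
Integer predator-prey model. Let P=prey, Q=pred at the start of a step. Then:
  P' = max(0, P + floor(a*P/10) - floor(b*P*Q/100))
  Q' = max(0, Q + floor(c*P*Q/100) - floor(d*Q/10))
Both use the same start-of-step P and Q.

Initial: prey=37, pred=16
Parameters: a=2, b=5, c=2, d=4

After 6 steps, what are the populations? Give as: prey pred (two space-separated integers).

Answer: 1 3

Derivation:
Step 1: prey: 37+7-29=15; pred: 16+11-6=21
Step 2: prey: 15+3-15=3; pred: 21+6-8=19
Step 3: prey: 3+0-2=1; pred: 19+1-7=13
Step 4: prey: 1+0-0=1; pred: 13+0-5=8
Step 5: prey: 1+0-0=1; pred: 8+0-3=5
Step 6: prey: 1+0-0=1; pred: 5+0-2=3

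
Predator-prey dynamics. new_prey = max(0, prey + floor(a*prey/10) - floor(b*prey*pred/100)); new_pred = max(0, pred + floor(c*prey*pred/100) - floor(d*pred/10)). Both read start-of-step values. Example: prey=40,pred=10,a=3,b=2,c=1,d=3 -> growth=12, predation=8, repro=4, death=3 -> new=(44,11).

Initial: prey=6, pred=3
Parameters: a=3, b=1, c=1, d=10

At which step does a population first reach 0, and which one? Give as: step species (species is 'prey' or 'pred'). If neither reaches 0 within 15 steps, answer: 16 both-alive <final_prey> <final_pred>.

Step 1: prey: 6+1-0=7; pred: 3+0-3=0
First extinction: pred at step 1

Answer: 1 pred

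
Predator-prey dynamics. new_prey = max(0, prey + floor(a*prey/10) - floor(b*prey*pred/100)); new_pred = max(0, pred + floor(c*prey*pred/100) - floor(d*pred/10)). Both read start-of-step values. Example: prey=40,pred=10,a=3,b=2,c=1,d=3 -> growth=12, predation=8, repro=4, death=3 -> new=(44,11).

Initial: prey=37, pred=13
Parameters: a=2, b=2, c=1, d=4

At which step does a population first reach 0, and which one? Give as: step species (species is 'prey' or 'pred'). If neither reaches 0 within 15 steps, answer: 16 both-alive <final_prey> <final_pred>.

Answer: 16 both-alive 49 8

Derivation:
Step 1: prey: 37+7-9=35; pred: 13+4-5=12
Step 2: prey: 35+7-8=34; pred: 12+4-4=12
Step 3: prey: 34+6-8=32; pred: 12+4-4=12
Step 4: prey: 32+6-7=31; pred: 12+3-4=11
Step 5: prey: 31+6-6=31; pred: 11+3-4=10
Step 6: prey: 31+6-6=31; pred: 10+3-4=9
Step 7: prey: 31+6-5=32; pred: 9+2-3=8
Step 8: prey: 32+6-5=33; pred: 8+2-3=7
Step 9: prey: 33+6-4=35; pred: 7+2-2=7
Step 10: prey: 35+7-4=38; pred: 7+2-2=7
Step 11: prey: 38+7-5=40; pred: 7+2-2=7
Step 12: prey: 40+8-5=43; pred: 7+2-2=7
Step 13: prey: 43+8-6=45; pred: 7+3-2=8
Step 14: prey: 45+9-7=47; pred: 8+3-3=8
Step 15: prey: 47+9-7=49; pred: 8+3-3=8
No extinction within 15 steps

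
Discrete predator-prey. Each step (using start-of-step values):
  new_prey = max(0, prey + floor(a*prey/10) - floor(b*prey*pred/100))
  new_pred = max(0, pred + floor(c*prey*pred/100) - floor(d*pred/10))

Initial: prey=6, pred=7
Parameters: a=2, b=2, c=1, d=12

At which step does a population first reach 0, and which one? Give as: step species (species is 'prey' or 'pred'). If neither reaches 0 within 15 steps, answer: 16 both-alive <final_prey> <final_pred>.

Step 1: prey: 6+1-0=7; pred: 7+0-8=0
First extinction: pred at step 1

Answer: 1 pred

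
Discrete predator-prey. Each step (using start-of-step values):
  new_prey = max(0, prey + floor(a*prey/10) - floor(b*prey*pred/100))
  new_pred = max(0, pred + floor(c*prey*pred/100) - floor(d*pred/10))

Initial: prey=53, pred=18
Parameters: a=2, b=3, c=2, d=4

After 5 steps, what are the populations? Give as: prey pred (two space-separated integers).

Answer: 1 12

Derivation:
Step 1: prey: 53+10-28=35; pred: 18+19-7=30
Step 2: prey: 35+7-31=11; pred: 30+21-12=39
Step 3: prey: 11+2-12=1; pred: 39+8-15=32
Step 4: prey: 1+0-0=1; pred: 32+0-12=20
Step 5: prey: 1+0-0=1; pred: 20+0-8=12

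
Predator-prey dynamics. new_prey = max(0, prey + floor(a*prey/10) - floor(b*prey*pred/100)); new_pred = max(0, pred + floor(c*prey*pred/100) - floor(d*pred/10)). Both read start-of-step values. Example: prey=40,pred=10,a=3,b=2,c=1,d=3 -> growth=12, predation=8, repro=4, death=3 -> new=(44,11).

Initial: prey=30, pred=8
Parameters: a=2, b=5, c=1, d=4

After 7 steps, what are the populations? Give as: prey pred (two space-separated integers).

Step 1: prey: 30+6-12=24; pred: 8+2-3=7
Step 2: prey: 24+4-8=20; pred: 7+1-2=6
Step 3: prey: 20+4-6=18; pred: 6+1-2=5
Step 4: prey: 18+3-4=17; pred: 5+0-2=3
Step 5: prey: 17+3-2=18; pred: 3+0-1=2
Step 6: prey: 18+3-1=20; pred: 2+0-0=2
Step 7: prey: 20+4-2=22; pred: 2+0-0=2

Answer: 22 2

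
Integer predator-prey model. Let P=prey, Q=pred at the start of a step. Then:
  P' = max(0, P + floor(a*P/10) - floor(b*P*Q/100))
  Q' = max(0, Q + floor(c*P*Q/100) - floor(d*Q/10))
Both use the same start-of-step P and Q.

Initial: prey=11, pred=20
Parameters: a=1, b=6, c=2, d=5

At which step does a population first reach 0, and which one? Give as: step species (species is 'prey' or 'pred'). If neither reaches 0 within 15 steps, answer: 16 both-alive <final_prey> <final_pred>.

Answer: 1 prey

Derivation:
Step 1: prey: 11+1-13=0; pred: 20+4-10=14
First extinction: prey at step 1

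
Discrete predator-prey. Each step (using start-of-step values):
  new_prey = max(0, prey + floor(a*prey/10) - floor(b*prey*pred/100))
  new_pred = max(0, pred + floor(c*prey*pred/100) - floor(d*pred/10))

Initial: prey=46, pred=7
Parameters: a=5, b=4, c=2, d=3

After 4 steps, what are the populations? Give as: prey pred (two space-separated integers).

Step 1: prey: 46+23-12=57; pred: 7+6-2=11
Step 2: prey: 57+28-25=60; pred: 11+12-3=20
Step 3: prey: 60+30-48=42; pred: 20+24-6=38
Step 4: prey: 42+21-63=0; pred: 38+31-11=58

Answer: 0 58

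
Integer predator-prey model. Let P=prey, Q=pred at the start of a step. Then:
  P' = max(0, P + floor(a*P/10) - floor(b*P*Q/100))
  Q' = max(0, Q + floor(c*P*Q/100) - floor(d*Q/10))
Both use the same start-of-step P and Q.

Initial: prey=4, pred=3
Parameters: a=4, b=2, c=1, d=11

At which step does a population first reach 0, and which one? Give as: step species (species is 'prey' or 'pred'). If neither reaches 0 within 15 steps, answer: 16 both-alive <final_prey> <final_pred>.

Step 1: prey: 4+1-0=5; pred: 3+0-3=0
First extinction: pred at step 1

Answer: 1 pred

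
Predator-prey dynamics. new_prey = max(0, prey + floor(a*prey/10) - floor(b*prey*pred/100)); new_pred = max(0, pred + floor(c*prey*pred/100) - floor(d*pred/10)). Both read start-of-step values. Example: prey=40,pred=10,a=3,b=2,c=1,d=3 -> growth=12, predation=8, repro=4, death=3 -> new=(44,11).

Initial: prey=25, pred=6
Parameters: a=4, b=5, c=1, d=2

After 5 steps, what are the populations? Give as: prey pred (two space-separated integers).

Answer: 39 8

Derivation:
Step 1: prey: 25+10-7=28; pred: 6+1-1=6
Step 2: prey: 28+11-8=31; pred: 6+1-1=6
Step 3: prey: 31+12-9=34; pred: 6+1-1=6
Step 4: prey: 34+13-10=37; pred: 6+2-1=7
Step 5: prey: 37+14-12=39; pred: 7+2-1=8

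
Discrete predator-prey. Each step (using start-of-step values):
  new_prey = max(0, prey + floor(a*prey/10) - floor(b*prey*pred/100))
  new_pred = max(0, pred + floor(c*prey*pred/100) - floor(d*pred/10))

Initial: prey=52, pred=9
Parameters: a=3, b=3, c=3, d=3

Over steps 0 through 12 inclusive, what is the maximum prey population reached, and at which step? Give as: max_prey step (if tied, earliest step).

Answer: 53 1

Derivation:
Step 1: prey: 52+15-14=53; pred: 9+14-2=21
Step 2: prey: 53+15-33=35; pred: 21+33-6=48
Step 3: prey: 35+10-50=0; pred: 48+50-14=84
Step 4: prey: 0+0-0=0; pred: 84+0-25=59
Step 5: prey: 0+0-0=0; pred: 59+0-17=42
Step 6: prey: 0+0-0=0; pred: 42+0-12=30
Step 7: prey: 0+0-0=0; pred: 30+0-9=21
Step 8: prey: 0+0-0=0; pred: 21+0-6=15
Step 9: prey: 0+0-0=0; pred: 15+0-4=11
Step 10: prey: 0+0-0=0; pred: 11+0-3=8
Step 11: prey: 0+0-0=0; pred: 8+0-2=6
Step 12: prey: 0+0-0=0; pred: 6+0-1=5
Max prey = 53 at step 1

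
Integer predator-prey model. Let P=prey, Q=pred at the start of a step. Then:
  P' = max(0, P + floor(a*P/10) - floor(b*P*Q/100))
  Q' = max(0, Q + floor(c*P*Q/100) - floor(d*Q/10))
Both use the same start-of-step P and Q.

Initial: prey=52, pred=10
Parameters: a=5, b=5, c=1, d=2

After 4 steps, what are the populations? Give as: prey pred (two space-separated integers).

Answer: 13 23

Derivation:
Step 1: prey: 52+26-26=52; pred: 10+5-2=13
Step 2: prey: 52+26-33=45; pred: 13+6-2=17
Step 3: prey: 45+22-38=29; pred: 17+7-3=21
Step 4: prey: 29+14-30=13; pred: 21+6-4=23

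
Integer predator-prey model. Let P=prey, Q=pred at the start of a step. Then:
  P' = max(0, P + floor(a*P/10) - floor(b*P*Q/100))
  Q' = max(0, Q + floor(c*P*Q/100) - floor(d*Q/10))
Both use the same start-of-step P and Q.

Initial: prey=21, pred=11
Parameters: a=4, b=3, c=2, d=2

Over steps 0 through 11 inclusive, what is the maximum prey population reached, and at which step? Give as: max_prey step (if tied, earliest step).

Answer: 24 2

Derivation:
Step 1: prey: 21+8-6=23; pred: 11+4-2=13
Step 2: prey: 23+9-8=24; pred: 13+5-2=16
Step 3: prey: 24+9-11=22; pred: 16+7-3=20
Step 4: prey: 22+8-13=17; pred: 20+8-4=24
Step 5: prey: 17+6-12=11; pred: 24+8-4=28
Step 6: prey: 11+4-9=6; pred: 28+6-5=29
Step 7: prey: 6+2-5=3; pred: 29+3-5=27
Step 8: prey: 3+1-2=2; pred: 27+1-5=23
Step 9: prey: 2+0-1=1; pred: 23+0-4=19
Step 10: prey: 1+0-0=1; pred: 19+0-3=16
Step 11: prey: 1+0-0=1; pred: 16+0-3=13
Max prey = 24 at step 2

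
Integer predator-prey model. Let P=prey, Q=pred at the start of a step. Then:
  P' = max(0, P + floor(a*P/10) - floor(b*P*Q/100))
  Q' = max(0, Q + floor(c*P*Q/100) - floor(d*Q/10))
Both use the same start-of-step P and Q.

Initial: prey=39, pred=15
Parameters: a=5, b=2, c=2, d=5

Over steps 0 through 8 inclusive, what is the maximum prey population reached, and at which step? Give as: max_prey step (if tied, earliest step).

Step 1: prey: 39+19-11=47; pred: 15+11-7=19
Step 2: prey: 47+23-17=53; pred: 19+17-9=27
Step 3: prey: 53+26-28=51; pred: 27+28-13=42
Step 4: prey: 51+25-42=34; pred: 42+42-21=63
Step 5: prey: 34+17-42=9; pred: 63+42-31=74
Step 6: prey: 9+4-13=0; pred: 74+13-37=50
Step 7: prey: 0+0-0=0; pred: 50+0-25=25
Step 8: prey: 0+0-0=0; pred: 25+0-12=13
Max prey = 53 at step 2

Answer: 53 2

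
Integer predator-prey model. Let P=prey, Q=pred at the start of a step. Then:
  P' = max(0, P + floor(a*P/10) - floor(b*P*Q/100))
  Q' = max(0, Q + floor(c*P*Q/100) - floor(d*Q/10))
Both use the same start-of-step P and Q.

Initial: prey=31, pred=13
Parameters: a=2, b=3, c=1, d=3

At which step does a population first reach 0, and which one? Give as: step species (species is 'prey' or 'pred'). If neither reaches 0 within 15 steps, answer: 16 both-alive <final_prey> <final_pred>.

Answer: 16 both-alive 24 3

Derivation:
Step 1: prey: 31+6-12=25; pred: 13+4-3=14
Step 2: prey: 25+5-10=20; pred: 14+3-4=13
Step 3: prey: 20+4-7=17; pred: 13+2-3=12
Step 4: prey: 17+3-6=14; pred: 12+2-3=11
Step 5: prey: 14+2-4=12; pred: 11+1-3=9
Step 6: prey: 12+2-3=11; pred: 9+1-2=8
Step 7: prey: 11+2-2=11; pred: 8+0-2=6
Step 8: prey: 11+2-1=12; pred: 6+0-1=5
Step 9: prey: 12+2-1=13; pred: 5+0-1=4
Step 10: prey: 13+2-1=14; pred: 4+0-1=3
Step 11: prey: 14+2-1=15; pred: 3+0-0=3
Step 12: prey: 15+3-1=17; pred: 3+0-0=3
Step 13: prey: 17+3-1=19; pred: 3+0-0=3
Step 14: prey: 19+3-1=21; pred: 3+0-0=3
Step 15: prey: 21+4-1=24; pred: 3+0-0=3
No extinction within 15 steps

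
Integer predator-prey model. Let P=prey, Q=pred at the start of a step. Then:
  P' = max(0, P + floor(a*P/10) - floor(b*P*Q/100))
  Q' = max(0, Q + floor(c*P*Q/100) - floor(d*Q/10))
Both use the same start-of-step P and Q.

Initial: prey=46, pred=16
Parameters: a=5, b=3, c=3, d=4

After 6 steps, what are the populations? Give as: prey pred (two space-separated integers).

Answer: 0 20

Derivation:
Step 1: prey: 46+23-22=47; pred: 16+22-6=32
Step 2: prey: 47+23-45=25; pred: 32+45-12=65
Step 3: prey: 25+12-48=0; pred: 65+48-26=87
Step 4: prey: 0+0-0=0; pred: 87+0-34=53
Step 5: prey: 0+0-0=0; pred: 53+0-21=32
Step 6: prey: 0+0-0=0; pred: 32+0-12=20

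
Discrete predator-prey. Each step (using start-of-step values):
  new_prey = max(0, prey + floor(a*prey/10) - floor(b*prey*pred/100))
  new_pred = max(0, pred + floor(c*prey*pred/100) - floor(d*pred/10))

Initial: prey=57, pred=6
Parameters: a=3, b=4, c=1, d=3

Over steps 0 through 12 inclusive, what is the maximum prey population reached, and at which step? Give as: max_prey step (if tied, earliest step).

Answer: 61 1

Derivation:
Step 1: prey: 57+17-13=61; pred: 6+3-1=8
Step 2: prey: 61+18-19=60; pred: 8+4-2=10
Step 3: prey: 60+18-24=54; pred: 10+6-3=13
Step 4: prey: 54+16-28=42; pred: 13+7-3=17
Step 5: prey: 42+12-28=26; pred: 17+7-5=19
Step 6: prey: 26+7-19=14; pred: 19+4-5=18
Step 7: prey: 14+4-10=8; pred: 18+2-5=15
Step 8: prey: 8+2-4=6; pred: 15+1-4=12
Step 9: prey: 6+1-2=5; pred: 12+0-3=9
Step 10: prey: 5+1-1=5; pred: 9+0-2=7
Step 11: prey: 5+1-1=5; pred: 7+0-2=5
Step 12: prey: 5+1-1=5; pred: 5+0-1=4
Max prey = 61 at step 1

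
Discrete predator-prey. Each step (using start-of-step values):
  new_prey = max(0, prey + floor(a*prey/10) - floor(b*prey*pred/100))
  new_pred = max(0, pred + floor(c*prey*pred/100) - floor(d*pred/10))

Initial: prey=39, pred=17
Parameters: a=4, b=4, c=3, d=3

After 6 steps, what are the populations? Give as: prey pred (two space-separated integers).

Answer: 0 15

Derivation:
Step 1: prey: 39+15-26=28; pred: 17+19-5=31
Step 2: prey: 28+11-34=5; pred: 31+26-9=48
Step 3: prey: 5+2-9=0; pred: 48+7-14=41
Step 4: prey: 0+0-0=0; pred: 41+0-12=29
Step 5: prey: 0+0-0=0; pred: 29+0-8=21
Step 6: prey: 0+0-0=0; pred: 21+0-6=15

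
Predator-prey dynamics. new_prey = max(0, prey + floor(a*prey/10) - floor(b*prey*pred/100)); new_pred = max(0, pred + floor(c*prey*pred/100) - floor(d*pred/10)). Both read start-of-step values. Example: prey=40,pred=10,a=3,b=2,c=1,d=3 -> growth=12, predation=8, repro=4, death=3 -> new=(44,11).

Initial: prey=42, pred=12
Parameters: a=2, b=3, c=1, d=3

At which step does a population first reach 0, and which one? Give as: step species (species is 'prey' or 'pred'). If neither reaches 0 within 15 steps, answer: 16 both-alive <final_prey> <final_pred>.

Answer: 16 both-alive 21 3

Derivation:
Step 1: prey: 42+8-15=35; pred: 12+5-3=14
Step 2: prey: 35+7-14=28; pred: 14+4-4=14
Step 3: prey: 28+5-11=22; pred: 14+3-4=13
Step 4: prey: 22+4-8=18; pred: 13+2-3=12
Step 5: prey: 18+3-6=15; pred: 12+2-3=11
Step 6: prey: 15+3-4=14; pred: 11+1-3=9
Step 7: prey: 14+2-3=13; pred: 9+1-2=8
Step 8: prey: 13+2-3=12; pred: 8+1-2=7
Step 9: prey: 12+2-2=12; pred: 7+0-2=5
Step 10: prey: 12+2-1=13; pred: 5+0-1=4
Step 11: prey: 13+2-1=14; pred: 4+0-1=3
Step 12: prey: 14+2-1=15; pred: 3+0-0=3
Step 13: prey: 15+3-1=17; pred: 3+0-0=3
Step 14: prey: 17+3-1=19; pred: 3+0-0=3
Step 15: prey: 19+3-1=21; pred: 3+0-0=3
No extinction within 15 steps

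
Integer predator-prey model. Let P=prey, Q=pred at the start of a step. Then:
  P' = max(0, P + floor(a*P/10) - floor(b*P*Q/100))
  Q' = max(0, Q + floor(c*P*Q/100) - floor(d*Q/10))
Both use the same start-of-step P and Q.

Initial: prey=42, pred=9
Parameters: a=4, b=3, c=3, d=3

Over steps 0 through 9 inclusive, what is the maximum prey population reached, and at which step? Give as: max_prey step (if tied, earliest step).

Answer: 47 1

Derivation:
Step 1: prey: 42+16-11=47; pred: 9+11-2=18
Step 2: prey: 47+18-25=40; pred: 18+25-5=38
Step 3: prey: 40+16-45=11; pred: 38+45-11=72
Step 4: prey: 11+4-23=0; pred: 72+23-21=74
Step 5: prey: 0+0-0=0; pred: 74+0-22=52
Step 6: prey: 0+0-0=0; pred: 52+0-15=37
Step 7: prey: 0+0-0=0; pred: 37+0-11=26
Step 8: prey: 0+0-0=0; pred: 26+0-7=19
Step 9: prey: 0+0-0=0; pred: 19+0-5=14
Max prey = 47 at step 1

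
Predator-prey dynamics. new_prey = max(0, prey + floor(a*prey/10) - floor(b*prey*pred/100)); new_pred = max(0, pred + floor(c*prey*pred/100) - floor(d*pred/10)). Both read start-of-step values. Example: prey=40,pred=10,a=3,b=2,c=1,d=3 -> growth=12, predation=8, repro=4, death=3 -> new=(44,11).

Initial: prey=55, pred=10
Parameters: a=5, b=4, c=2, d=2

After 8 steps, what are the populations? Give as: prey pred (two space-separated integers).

Answer: 0 23

Derivation:
Step 1: prey: 55+27-22=60; pred: 10+11-2=19
Step 2: prey: 60+30-45=45; pred: 19+22-3=38
Step 3: prey: 45+22-68=0; pred: 38+34-7=65
Step 4: prey: 0+0-0=0; pred: 65+0-13=52
Step 5: prey: 0+0-0=0; pred: 52+0-10=42
Step 6: prey: 0+0-0=0; pred: 42+0-8=34
Step 7: prey: 0+0-0=0; pred: 34+0-6=28
Step 8: prey: 0+0-0=0; pred: 28+0-5=23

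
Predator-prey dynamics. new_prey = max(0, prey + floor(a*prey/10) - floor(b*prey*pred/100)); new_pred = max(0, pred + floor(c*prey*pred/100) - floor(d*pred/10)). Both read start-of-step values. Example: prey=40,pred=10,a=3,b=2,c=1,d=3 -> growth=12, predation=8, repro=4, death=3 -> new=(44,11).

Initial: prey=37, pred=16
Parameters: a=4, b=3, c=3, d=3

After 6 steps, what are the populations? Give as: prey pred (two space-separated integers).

Step 1: prey: 37+14-17=34; pred: 16+17-4=29
Step 2: prey: 34+13-29=18; pred: 29+29-8=50
Step 3: prey: 18+7-27=0; pred: 50+27-15=62
Step 4: prey: 0+0-0=0; pred: 62+0-18=44
Step 5: prey: 0+0-0=0; pred: 44+0-13=31
Step 6: prey: 0+0-0=0; pred: 31+0-9=22

Answer: 0 22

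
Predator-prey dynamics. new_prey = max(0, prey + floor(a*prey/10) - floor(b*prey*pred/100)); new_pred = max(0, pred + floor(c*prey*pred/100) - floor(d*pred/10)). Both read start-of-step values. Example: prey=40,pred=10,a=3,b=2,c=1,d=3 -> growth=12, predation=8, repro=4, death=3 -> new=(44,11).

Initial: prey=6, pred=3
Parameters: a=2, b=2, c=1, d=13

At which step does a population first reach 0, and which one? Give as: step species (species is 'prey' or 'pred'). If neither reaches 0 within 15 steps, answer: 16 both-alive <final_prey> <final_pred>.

Step 1: prey: 6+1-0=7; pred: 3+0-3=0
First extinction: pred at step 1

Answer: 1 pred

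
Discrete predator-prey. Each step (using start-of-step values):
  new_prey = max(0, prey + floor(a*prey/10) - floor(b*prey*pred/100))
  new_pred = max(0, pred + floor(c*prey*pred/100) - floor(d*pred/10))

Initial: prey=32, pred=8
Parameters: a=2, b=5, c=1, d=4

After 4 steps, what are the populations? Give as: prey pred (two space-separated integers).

Answer: 19 4

Derivation:
Step 1: prey: 32+6-12=26; pred: 8+2-3=7
Step 2: prey: 26+5-9=22; pred: 7+1-2=6
Step 3: prey: 22+4-6=20; pred: 6+1-2=5
Step 4: prey: 20+4-5=19; pred: 5+1-2=4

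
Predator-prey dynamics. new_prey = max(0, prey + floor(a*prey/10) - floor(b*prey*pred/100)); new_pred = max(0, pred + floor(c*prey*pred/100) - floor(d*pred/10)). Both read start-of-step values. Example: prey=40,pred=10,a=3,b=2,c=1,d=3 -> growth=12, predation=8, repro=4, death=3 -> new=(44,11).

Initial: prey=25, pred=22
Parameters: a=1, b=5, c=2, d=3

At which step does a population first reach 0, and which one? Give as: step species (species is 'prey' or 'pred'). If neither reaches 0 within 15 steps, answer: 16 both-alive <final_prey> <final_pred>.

Answer: 1 prey

Derivation:
Step 1: prey: 25+2-27=0; pred: 22+11-6=27
First extinction: prey at step 1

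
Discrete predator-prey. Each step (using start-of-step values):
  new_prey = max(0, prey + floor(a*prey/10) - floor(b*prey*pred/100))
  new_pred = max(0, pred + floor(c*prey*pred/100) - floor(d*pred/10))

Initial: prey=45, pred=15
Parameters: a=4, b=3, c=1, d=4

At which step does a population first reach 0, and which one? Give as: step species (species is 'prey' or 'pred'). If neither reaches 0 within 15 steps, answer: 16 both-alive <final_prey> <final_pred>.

Step 1: prey: 45+18-20=43; pred: 15+6-6=15
Step 2: prey: 43+17-19=41; pred: 15+6-6=15
Step 3: prey: 41+16-18=39; pred: 15+6-6=15
Step 4: prey: 39+15-17=37; pred: 15+5-6=14
Step 5: prey: 37+14-15=36; pred: 14+5-5=14
Step 6: prey: 36+14-15=35; pred: 14+5-5=14
Step 7: prey: 35+14-14=35; pred: 14+4-5=13
Step 8: prey: 35+14-13=36; pred: 13+4-5=12
Step 9: prey: 36+14-12=38; pred: 12+4-4=12
Step 10: prey: 38+15-13=40; pred: 12+4-4=12
Step 11: prey: 40+16-14=42; pred: 12+4-4=12
Step 12: prey: 42+16-15=43; pred: 12+5-4=13
Step 13: prey: 43+17-16=44; pred: 13+5-5=13
Step 14: prey: 44+17-17=44; pred: 13+5-5=13
Steps 15-15: state stable at prey=44, pred=13 (no change)
No extinction within 15 steps

Answer: 16 both-alive 44 13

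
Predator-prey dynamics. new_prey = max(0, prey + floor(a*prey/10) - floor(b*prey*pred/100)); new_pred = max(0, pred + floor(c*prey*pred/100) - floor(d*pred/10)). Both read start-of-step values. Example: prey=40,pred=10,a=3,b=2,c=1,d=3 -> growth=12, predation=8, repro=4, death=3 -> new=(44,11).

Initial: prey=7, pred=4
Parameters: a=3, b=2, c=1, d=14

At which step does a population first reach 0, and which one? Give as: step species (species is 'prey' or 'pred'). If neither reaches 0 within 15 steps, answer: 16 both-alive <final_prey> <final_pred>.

Answer: 1 pred

Derivation:
Step 1: prey: 7+2-0=9; pred: 4+0-5=0
First extinction: pred at step 1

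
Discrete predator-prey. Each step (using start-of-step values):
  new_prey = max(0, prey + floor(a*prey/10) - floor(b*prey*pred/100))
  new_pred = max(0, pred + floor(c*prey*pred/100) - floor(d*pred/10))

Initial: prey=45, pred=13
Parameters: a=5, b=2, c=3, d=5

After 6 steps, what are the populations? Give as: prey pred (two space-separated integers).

Answer: 0 38

Derivation:
Step 1: prey: 45+22-11=56; pred: 13+17-6=24
Step 2: prey: 56+28-26=58; pred: 24+40-12=52
Step 3: prey: 58+29-60=27; pred: 52+90-26=116
Step 4: prey: 27+13-62=0; pred: 116+93-58=151
Step 5: prey: 0+0-0=0; pred: 151+0-75=76
Step 6: prey: 0+0-0=0; pred: 76+0-38=38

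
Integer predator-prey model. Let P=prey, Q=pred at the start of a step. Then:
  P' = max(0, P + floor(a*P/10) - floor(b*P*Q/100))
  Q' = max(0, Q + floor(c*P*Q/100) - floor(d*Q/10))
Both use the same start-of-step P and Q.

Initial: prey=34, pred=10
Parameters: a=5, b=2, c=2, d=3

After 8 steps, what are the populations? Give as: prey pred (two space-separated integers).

Step 1: prey: 34+17-6=45; pred: 10+6-3=13
Step 2: prey: 45+22-11=56; pred: 13+11-3=21
Step 3: prey: 56+28-23=61; pred: 21+23-6=38
Step 4: prey: 61+30-46=45; pred: 38+46-11=73
Step 5: prey: 45+22-65=2; pred: 73+65-21=117
Step 6: prey: 2+1-4=0; pred: 117+4-35=86
Step 7: prey: 0+0-0=0; pred: 86+0-25=61
Step 8: prey: 0+0-0=0; pred: 61+0-18=43

Answer: 0 43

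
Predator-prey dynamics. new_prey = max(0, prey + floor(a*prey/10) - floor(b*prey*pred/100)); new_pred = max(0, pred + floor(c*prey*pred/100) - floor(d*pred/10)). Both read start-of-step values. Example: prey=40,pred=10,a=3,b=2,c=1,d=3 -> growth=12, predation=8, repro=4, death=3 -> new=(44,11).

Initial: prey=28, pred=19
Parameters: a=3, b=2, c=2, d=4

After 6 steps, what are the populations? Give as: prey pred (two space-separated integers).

Step 1: prey: 28+8-10=26; pred: 19+10-7=22
Step 2: prey: 26+7-11=22; pred: 22+11-8=25
Step 3: prey: 22+6-11=17; pred: 25+11-10=26
Step 4: prey: 17+5-8=14; pred: 26+8-10=24
Step 5: prey: 14+4-6=12; pred: 24+6-9=21
Step 6: prey: 12+3-5=10; pred: 21+5-8=18

Answer: 10 18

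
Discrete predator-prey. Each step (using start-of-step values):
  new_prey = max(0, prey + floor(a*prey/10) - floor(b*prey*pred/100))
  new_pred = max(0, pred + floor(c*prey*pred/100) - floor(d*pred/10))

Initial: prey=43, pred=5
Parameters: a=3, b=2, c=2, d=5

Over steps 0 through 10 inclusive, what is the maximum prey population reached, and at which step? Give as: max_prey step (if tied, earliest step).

Step 1: prey: 43+12-4=51; pred: 5+4-2=7
Step 2: prey: 51+15-7=59; pred: 7+7-3=11
Step 3: prey: 59+17-12=64; pred: 11+12-5=18
Step 4: prey: 64+19-23=60; pred: 18+23-9=32
Step 5: prey: 60+18-38=40; pred: 32+38-16=54
Step 6: prey: 40+12-43=9; pred: 54+43-27=70
Step 7: prey: 9+2-12=0; pred: 70+12-35=47
Step 8: prey: 0+0-0=0; pred: 47+0-23=24
Step 9: prey: 0+0-0=0; pred: 24+0-12=12
Step 10: prey: 0+0-0=0; pred: 12+0-6=6
Max prey = 64 at step 3

Answer: 64 3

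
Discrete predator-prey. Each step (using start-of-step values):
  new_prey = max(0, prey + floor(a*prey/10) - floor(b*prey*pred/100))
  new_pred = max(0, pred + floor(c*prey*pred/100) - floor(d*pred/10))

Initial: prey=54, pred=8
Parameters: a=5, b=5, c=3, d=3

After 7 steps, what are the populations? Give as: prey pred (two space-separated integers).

Step 1: prey: 54+27-21=60; pred: 8+12-2=18
Step 2: prey: 60+30-54=36; pred: 18+32-5=45
Step 3: prey: 36+18-81=0; pred: 45+48-13=80
Step 4: prey: 0+0-0=0; pred: 80+0-24=56
Step 5: prey: 0+0-0=0; pred: 56+0-16=40
Step 6: prey: 0+0-0=0; pred: 40+0-12=28
Step 7: prey: 0+0-0=0; pred: 28+0-8=20

Answer: 0 20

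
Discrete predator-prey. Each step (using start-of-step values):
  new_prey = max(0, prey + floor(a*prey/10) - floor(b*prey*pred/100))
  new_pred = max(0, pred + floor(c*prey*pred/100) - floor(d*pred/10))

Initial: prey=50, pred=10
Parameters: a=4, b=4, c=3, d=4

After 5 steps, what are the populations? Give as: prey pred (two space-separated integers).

Step 1: prey: 50+20-20=50; pred: 10+15-4=21
Step 2: prey: 50+20-42=28; pred: 21+31-8=44
Step 3: prey: 28+11-49=0; pred: 44+36-17=63
Step 4: prey: 0+0-0=0; pred: 63+0-25=38
Step 5: prey: 0+0-0=0; pred: 38+0-15=23

Answer: 0 23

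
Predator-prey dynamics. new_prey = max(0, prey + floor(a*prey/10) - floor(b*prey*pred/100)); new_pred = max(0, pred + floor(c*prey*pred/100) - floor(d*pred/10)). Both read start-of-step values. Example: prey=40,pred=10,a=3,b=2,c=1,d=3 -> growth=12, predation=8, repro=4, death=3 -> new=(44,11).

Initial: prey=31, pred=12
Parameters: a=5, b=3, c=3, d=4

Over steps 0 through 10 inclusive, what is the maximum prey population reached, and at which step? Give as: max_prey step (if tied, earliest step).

Answer: 35 1

Derivation:
Step 1: prey: 31+15-11=35; pred: 12+11-4=19
Step 2: prey: 35+17-19=33; pred: 19+19-7=31
Step 3: prey: 33+16-30=19; pred: 31+30-12=49
Step 4: prey: 19+9-27=1; pred: 49+27-19=57
Step 5: prey: 1+0-1=0; pred: 57+1-22=36
Step 6: prey: 0+0-0=0; pred: 36+0-14=22
Step 7: prey: 0+0-0=0; pred: 22+0-8=14
Step 8: prey: 0+0-0=0; pred: 14+0-5=9
Step 9: prey: 0+0-0=0; pred: 9+0-3=6
Step 10: prey: 0+0-0=0; pred: 6+0-2=4
Max prey = 35 at step 1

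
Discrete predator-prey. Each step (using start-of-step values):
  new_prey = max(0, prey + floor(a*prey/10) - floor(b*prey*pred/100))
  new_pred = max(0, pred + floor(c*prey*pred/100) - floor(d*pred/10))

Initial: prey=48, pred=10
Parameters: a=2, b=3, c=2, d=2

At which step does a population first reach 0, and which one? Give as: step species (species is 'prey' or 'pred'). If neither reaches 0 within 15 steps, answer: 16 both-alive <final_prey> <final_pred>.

Answer: 5 prey

Derivation:
Step 1: prey: 48+9-14=43; pred: 10+9-2=17
Step 2: prey: 43+8-21=30; pred: 17+14-3=28
Step 3: prey: 30+6-25=11; pred: 28+16-5=39
Step 4: prey: 11+2-12=1; pred: 39+8-7=40
Step 5: prey: 1+0-1=0; pred: 40+0-8=32
First extinction: prey at step 5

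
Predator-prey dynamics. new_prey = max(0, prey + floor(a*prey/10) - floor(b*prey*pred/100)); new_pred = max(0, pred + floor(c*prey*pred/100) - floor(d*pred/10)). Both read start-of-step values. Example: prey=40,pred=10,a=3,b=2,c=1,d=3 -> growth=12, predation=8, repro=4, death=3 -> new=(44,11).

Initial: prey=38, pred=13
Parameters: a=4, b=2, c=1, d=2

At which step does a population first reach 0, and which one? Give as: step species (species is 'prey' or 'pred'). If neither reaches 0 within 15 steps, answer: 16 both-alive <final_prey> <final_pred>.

Answer: 16 both-alive 1 11

Derivation:
Step 1: prey: 38+15-9=44; pred: 13+4-2=15
Step 2: prey: 44+17-13=48; pred: 15+6-3=18
Step 3: prey: 48+19-17=50; pred: 18+8-3=23
Step 4: prey: 50+20-23=47; pred: 23+11-4=30
Step 5: prey: 47+18-28=37; pred: 30+14-6=38
Step 6: prey: 37+14-28=23; pred: 38+14-7=45
Step 7: prey: 23+9-20=12; pred: 45+10-9=46
Step 8: prey: 12+4-11=5; pred: 46+5-9=42
Step 9: prey: 5+2-4=3; pred: 42+2-8=36
Step 10: prey: 3+1-2=2; pred: 36+1-7=30
Step 11: prey: 2+0-1=1; pred: 30+0-6=24
Step 12: prey: 1+0-0=1; pred: 24+0-4=20
Step 13: prey: 1+0-0=1; pred: 20+0-4=16
Step 14: prey: 1+0-0=1; pred: 16+0-3=13
Step 15: prey: 1+0-0=1; pred: 13+0-2=11
No extinction within 15 steps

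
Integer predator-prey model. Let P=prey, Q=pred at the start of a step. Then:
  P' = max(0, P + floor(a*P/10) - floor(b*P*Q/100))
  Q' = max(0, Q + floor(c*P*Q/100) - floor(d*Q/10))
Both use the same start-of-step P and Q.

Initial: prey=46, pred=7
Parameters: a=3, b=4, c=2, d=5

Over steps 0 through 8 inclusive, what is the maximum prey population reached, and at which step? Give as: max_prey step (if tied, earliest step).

Step 1: prey: 46+13-12=47; pred: 7+6-3=10
Step 2: prey: 47+14-18=43; pred: 10+9-5=14
Step 3: prey: 43+12-24=31; pred: 14+12-7=19
Step 4: prey: 31+9-23=17; pred: 19+11-9=21
Step 5: prey: 17+5-14=8; pred: 21+7-10=18
Step 6: prey: 8+2-5=5; pred: 18+2-9=11
Step 7: prey: 5+1-2=4; pred: 11+1-5=7
Step 8: prey: 4+1-1=4; pred: 7+0-3=4
Max prey = 47 at step 1

Answer: 47 1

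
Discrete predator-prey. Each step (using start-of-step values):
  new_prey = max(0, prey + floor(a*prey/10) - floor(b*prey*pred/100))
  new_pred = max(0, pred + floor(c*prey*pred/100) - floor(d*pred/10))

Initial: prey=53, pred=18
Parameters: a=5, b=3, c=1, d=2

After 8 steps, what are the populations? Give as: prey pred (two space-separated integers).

Step 1: prey: 53+26-28=51; pred: 18+9-3=24
Step 2: prey: 51+25-36=40; pred: 24+12-4=32
Step 3: prey: 40+20-38=22; pred: 32+12-6=38
Step 4: prey: 22+11-25=8; pred: 38+8-7=39
Step 5: prey: 8+4-9=3; pred: 39+3-7=35
Step 6: prey: 3+1-3=1; pred: 35+1-7=29
Step 7: prey: 1+0-0=1; pred: 29+0-5=24
Step 8: prey: 1+0-0=1; pred: 24+0-4=20

Answer: 1 20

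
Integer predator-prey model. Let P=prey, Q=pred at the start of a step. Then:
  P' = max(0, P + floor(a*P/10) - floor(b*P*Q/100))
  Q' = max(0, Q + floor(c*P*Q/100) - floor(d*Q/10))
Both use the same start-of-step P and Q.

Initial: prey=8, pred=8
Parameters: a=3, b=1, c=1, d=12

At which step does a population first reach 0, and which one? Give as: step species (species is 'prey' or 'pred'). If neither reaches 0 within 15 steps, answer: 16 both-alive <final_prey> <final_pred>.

Step 1: prey: 8+2-0=10; pred: 8+0-9=0
First extinction: pred at step 1

Answer: 1 pred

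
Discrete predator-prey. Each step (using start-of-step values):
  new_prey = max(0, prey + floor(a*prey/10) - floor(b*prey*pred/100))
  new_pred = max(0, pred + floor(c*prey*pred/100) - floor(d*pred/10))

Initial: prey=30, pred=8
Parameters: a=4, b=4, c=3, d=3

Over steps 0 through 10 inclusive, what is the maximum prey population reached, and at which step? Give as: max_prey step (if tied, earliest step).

Step 1: prey: 30+12-9=33; pred: 8+7-2=13
Step 2: prey: 33+13-17=29; pred: 13+12-3=22
Step 3: prey: 29+11-25=15; pred: 22+19-6=35
Step 4: prey: 15+6-21=0; pred: 35+15-10=40
Step 5: prey: 0+0-0=0; pred: 40+0-12=28
Step 6: prey: 0+0-0=0; pred: 28+0-8=20
Step 7: prey: 0+0-0=0; pred: 20+0-6=14
Step 8: prey: 0+0-0=0; pred: 14+0-4=10
Step 9: prey: 0+0-0=0; pred: 10+0-3=7
Step 10: prey: 0+0-0=0; pred: 7+0-2=5
Max prey = 33 at step 1

Answer: 33 1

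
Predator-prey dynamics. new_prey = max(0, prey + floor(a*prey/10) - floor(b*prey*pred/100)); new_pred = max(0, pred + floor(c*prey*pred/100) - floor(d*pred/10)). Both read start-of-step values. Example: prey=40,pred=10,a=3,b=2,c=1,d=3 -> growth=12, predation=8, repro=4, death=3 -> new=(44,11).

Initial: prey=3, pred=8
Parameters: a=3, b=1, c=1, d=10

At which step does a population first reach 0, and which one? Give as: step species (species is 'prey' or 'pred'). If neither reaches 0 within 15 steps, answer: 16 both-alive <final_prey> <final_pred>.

Answer: 1 pred

Derivation:
Step 1: prey: 3+0-0=3; pred: 8+0-8=0
First extinction: pred at step 1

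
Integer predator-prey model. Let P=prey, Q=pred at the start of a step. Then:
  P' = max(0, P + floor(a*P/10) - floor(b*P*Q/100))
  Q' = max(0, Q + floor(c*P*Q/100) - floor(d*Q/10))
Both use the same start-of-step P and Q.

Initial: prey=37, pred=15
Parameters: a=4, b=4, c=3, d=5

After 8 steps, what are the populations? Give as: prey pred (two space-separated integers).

Answer: 0 1

Derivation:
Step 1: prey: 37+14-22=29; pred: 15+16-7=24
Step 2: prey: 29+11-27=13; pred: 24+20-12=32
Step 3: prey: 13+5-16=2; pred: 32+12-16=28
Step 4: prey: 2+0-2=0; pred: 28+1-14=15
Step 5: prey: 0+0-0=0; pred: 15+0-7=8
Step 6: prey: 0+0-0=0; pred: 8+0-4=4
Step 7: prey: 0+0-0=0; pred: 4+0-2=2
Step 8: prey: 0+0-0=0; pred: 2+0-1=1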